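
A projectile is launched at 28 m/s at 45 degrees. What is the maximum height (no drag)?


H = (v0*sin(theta))^2 / (2g) = (28*sin(45°))^2 / (2*9.81) = 19.98 m

19.98 m


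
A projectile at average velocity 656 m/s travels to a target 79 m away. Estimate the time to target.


t = d/v = 79/656 = 0.1204 s

0.1204 s


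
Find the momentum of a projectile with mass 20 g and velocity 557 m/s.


p = m*v = 0.02*557 = 11.14 kg·m/s

11.14 kg·m/s


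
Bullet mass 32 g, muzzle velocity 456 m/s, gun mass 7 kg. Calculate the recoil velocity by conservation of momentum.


v_recoil = m_p * v_p / m_gun = 0.032 * 456 / 7 = 2.085 m/s

2.085 m/s


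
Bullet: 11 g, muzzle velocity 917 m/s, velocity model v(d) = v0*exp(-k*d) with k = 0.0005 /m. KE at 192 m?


v = v0*exp(-k*d) = 917*exp(-0.0005*192) = 833.062 m/s
E = 0.5*m*v^2 = 0.5*0.011*833.062^2 = 3817 J

3817 J


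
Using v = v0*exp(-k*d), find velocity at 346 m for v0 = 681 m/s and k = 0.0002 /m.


v = v0*exp(-k*d) = 681*exp(-0.0002*346) = 635.5 m/s

635.5 m/s


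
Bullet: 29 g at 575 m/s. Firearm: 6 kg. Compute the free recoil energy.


v_r = m_p*v_p/m_gun = 0.029*575/6 = 2.77917 m/s, E_r = 0.5*m_gun*v_r^2 = 0.5*6*2.77917^2 = 23.17 J

23.17 J


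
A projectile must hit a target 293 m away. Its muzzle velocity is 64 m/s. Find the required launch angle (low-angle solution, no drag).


sin(2*theta) = R*g/v0^2 = 293*9.81/64^2 = 0.701741, theta = arcsin(0.701741)/2 = 22.28°

22.28 degrees


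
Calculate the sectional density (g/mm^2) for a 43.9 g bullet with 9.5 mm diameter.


SD = m/d^2 = 43.9/9.5^2 = 0.4864 g/mm^2

0.4864 g/mm^2


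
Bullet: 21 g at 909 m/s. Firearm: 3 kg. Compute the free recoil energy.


v_r = m_p*v_p/m_gun = 0.021*909/3 = 6.363 m/s, E_r = 0.5*m_gun*v_r^2 = 0.5*3*6.363^2 = 60.73 J

60.73 J


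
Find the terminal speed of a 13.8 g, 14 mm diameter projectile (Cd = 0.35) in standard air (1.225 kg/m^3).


A = pi*(d/2)^2 = pi*(14/2000)^2 = 1.53938e-04 m^2
vt = sqrt(2mg/(Cd*rho*A)) = sqrt(2*0.0138*9.81/(0.35 * 1.225 * 1.53938e-04)) = 64.05 m/s

64.05 m/s


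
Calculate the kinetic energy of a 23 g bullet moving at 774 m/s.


E = 0.5*m*v^2 = 0.5*0.023*774^2 = 6889 J

6889 J


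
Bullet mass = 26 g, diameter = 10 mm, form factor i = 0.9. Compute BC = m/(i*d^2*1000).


BC = m/(i*d^2*1000) = 26/(0.9 * 10^2 * 1000) = 0.0002889

0.0002889


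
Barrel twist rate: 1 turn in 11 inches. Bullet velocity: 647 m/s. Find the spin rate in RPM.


twist_m = 11*0.0254 = 0.2794 m
spin = v/twist = 647/0.2794 = 2315.676 rev/s
RPM = spin*60 = 2315.676*60 ≈ 138941 RPM

138941 RPM


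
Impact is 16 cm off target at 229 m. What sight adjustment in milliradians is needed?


1 mrad subtends 1 cm per 10 m of range, so adj = error_cm / (dist_m / 10) = 16 / (229/10) = 0.6987 mrad

0.6987 mrad


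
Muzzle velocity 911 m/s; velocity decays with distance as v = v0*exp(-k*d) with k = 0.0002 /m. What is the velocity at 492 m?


v = v0*exp(-k*d) = 911*exp(-0.0002*492) = 825.6 m/s

825.6 m/s


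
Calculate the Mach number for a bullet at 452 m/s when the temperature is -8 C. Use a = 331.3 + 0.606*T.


a = 331.3 + 0.606*(-8) = 326.452 m/s
M = v/a = 452/326.452 = 1.385

1.385


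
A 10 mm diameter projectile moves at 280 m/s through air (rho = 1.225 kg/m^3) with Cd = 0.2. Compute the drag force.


A = pi*(d/2)^2 = pi*(10/2000)^2 = 7.85398e-05 m^2
Fd = 0.5*Cd*rho*A*v^2 = 0.5*0.2*1.225*7.85398e-05*280^2 = 0.7543 N

0.7543 N


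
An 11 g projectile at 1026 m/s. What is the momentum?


p = m*v = 0.011*1026 = 11.29 kg·m/s

11.29 kg·m/s


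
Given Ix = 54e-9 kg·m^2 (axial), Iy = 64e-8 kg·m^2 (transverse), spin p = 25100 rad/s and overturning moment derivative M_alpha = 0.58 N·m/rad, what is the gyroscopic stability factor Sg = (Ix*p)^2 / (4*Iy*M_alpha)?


Sg = Ix^2 * p^2 / (4 * Iy * M_alpha) = (54e-9)^2 * 25100^2 / (4 * 64e-8 * 0.58) = 1.237

1.237


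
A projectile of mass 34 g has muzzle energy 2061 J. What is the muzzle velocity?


v = sqrt(2*E/m) = sqrt(2*2061/0.034) = 348.2 m/s

348.2 m/s


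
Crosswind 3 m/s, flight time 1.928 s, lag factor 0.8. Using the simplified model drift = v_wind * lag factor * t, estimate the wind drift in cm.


drift = v_wind * lag * t = 3 * 0.8 * 1.928 = 4.6272 m ≈ 462.7 cm

462.7 cm


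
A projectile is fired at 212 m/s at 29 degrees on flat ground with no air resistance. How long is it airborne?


T = 2*v0*sin(theta)/g = 2*212*sin(29°)/9.81 = 20.95 s

20.95 s


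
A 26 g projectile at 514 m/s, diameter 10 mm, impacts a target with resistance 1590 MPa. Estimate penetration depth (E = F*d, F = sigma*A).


A = pi*(d/2)^2 = pi*(10/2)^2 = 78.5398 mm^2
E = 0.5*m*v^2 = 0.5*0.026*514^2 = 3434.55 J
depth = E/(sigma*A) = 3434.55 J / (1590 MPa * 78.5398 mm^2) = 3434.55/(1590 * 78.5398) m = 0.0275032 m ≈ 27.5 mm

27.5 mm


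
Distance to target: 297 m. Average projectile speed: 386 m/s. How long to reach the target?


t = d/v = 297/386 = 0.7694 s

0.7694 s


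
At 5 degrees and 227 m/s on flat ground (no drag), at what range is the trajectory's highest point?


R = v0^2*sin(2*theta)/g = 227^2*sin(2*5°)/9.81 = 912.122 m
apex_dist = R/2 = 912.122/2 = 456.1 m

456.1 m


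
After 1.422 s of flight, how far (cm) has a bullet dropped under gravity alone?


drop = 0.5*g*t^2 = 0.5*9.81*1.422^2 = 9.91832 m ≈ 991.8 cm

991.8 cm


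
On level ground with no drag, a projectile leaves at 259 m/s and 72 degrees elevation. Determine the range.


R = v0^2 * sin(2*theta) / g = 259^2 * sin(2*72°) / 9.81 = 4019 m

4019 m


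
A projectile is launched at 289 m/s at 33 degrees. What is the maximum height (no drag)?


H = (v0*sin(theta))^2 / (2g) = (289*sin(33°))^2 / (2*9.81) = 1263 m

1263 m


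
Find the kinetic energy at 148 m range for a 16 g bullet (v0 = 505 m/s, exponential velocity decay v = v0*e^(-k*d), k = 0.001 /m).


v = v0*exp(-k*d) = 505*exp(-0.001*148) = 435.528 m/s
E = 0.5*m*v^2 = 0.5*0.016*435.528^2 = 1517 J

1517 J


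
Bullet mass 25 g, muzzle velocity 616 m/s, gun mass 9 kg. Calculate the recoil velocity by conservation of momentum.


v_recoil = m_p * v_p / m_gun = 0.025 * 616 / 9 = 1.711 m/s

1.711 m/s


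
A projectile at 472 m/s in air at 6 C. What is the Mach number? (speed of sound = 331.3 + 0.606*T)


a = 331.3 + 0.606*(6) = 334.936 m/s
M = v/a = 472/334.936 = 1.409

1.409


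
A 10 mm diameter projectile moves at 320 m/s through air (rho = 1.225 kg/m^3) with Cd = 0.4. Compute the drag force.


A = pi*(d/2)^2 = pi*(10/2000)^2 = 7.85398e-05 m^2
Fd = 0.5*Cd*rho*A*v^2 = 0.5*0.4*1.225*7.85398e-05*320^2 = 1.97 N

1.97 N


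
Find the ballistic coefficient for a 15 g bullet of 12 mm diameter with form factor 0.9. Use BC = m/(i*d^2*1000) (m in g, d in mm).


BC = m/(i*d^2*1000) = 15/(0.9 * 12^2 * 1000) = 0.0001157

0.0001157


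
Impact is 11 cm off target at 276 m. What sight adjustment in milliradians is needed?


1 mrad subtends 1 cm per 10 m of range, so adj = error_cm / (dist_m / 10) = 11 / (276/10) = 0.3986 mrad

0.3986 mrad


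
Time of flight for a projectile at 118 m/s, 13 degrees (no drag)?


T = 2*v0*sin(theta)/g = 2*118*sin(13°)/9.81 = 5.412 s

5.412 s


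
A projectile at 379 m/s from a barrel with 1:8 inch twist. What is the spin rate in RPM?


twist_m = 8*0.0254 = 0.2032 m
spin = v/twist = 379/0.2032 = 1865.157 rev/s
RPM = spin*60 = 1865.157*60 ≈ 111909 RPM

111909 RPM


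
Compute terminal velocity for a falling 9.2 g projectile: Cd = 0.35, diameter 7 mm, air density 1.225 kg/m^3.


A = pi*(d/2)^2 = pi*(7/2000)^2 = 3.84845e-05 m^2
vt = sqrt(2mg/(Cd*rho*A)) = sqrt(2*0.0092*9.81/(0.35 * 1.225 * 3.84845e-05)) = 104.6 m/s

104.6 m/s


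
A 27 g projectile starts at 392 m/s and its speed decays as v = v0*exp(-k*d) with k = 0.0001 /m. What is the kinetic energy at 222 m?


v = v0*exp(-k*d) = 392*exp(-0.0001*222) = 383.393 m/s
E = 0.5*m*v^2 = 0.5*0.027*383.393^2 = 1984 J

1984 J


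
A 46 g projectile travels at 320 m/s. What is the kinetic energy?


E = 0.5*m*v^2 = 0.5*0.046*320^2 = 2355 J

2355 J


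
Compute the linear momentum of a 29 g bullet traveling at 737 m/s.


p = m*v = 0.029*737 = 21.37 kg·m/s

21.37 kg·m/s


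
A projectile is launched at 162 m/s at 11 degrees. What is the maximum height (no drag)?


H = (v0*sin(theta))^2 / (2g) = (162*sin(11°))^2 / (2*9.81) = 48.7 m

48.7 m


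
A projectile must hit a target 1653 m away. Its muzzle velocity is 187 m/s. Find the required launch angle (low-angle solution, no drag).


sin(2*theta) = R*g/v0^2 = 1653*9.81/187^2 = 0.463723, theta = arcsin(0.463723)/2 = 13.81°

13.81 degrees


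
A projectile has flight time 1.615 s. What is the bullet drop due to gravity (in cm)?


drop = 0.5*g*t^2 = 0.5*9.81*1.615^2 = 12.7933 m ≈ 1279 cm

1279 cm


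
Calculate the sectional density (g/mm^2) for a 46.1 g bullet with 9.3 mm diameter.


SD = m/d^2 = 46.1/9.3^2 = 0.533 g/mm^2

0.533 g/mm^2


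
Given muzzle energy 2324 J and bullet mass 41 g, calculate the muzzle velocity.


v = sqrt(2*E/m) = sqrt(2*2324/0.041) = 336.7 m/s

336.7 m/s


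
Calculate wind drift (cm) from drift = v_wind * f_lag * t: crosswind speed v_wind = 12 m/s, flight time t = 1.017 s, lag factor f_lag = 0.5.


drift = v_wind * lag * t = 12 * 0.5 * 1.017 = 6.102 m ≈ 610.2 cm

610.2 cm


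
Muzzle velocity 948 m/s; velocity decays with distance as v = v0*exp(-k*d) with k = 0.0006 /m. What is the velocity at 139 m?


v = v0*exp(-k*d) = 948*exp(-0.0006*139) = 872.1 m/s

872.1 m/s


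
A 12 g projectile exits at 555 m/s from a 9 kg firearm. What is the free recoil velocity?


v_recoil = m_p * v_p / m_gun = 0.012 * 555 / 9 = 0.74 m/s

0.74 m/s


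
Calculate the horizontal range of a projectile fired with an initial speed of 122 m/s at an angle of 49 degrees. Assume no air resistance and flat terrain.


R = v0^2 * sin(2*theta) / g = 122^2 * sin(2*49°) / 9.81 = 1502 m

1502 m


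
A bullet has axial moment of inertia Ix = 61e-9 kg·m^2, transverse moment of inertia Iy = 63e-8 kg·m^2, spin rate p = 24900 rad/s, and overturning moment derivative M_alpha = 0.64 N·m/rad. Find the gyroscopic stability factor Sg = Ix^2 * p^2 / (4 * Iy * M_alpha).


Sg = Ix^2 * p^2 / (4 * Iy * M_alpha) = (61e-9)^2 * 24900^2 / (4 * 63e-8 * 0.64) = 1.43

1.43


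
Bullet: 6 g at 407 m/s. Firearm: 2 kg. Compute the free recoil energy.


v_r = m_p*v_p/m_gun = 0.006*407/2 = 1.221 m/s, E_r = 0.5*m_gun*v_r^2 = 0.5*2*1.221^2 = 1.491 J

1.491 J


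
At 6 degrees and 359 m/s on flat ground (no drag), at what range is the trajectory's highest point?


R = v0^2*sin(2*theta)/g = 359^2*sin(2*6°)/9.81 = 2731.48 m
apex_dist = R/2 = 2731.48/2 = 1366 m

1366 m


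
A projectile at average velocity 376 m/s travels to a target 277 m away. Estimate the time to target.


t = d/v = 277/376 = 0.7367 s

0.7367 s


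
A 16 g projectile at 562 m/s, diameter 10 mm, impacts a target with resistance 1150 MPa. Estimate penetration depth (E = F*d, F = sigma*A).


A = pi*(d/2)^2 = pi*(10/2)^2 = 78.5398 mm^2
E = 0.5*m*v^2 = 0.5*0.016*562^2 = 2526.75 J
depth = E/(sigma*A) = 2526.75 J / (1150 MPa * 78.5398 mm^2) = 2526.75/(1150 * 78.5398) m = 0.0279753 m ≈ 27.98 mm

27.98 mm


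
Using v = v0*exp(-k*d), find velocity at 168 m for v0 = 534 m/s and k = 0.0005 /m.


v = v0*exp(-k*d) = 534*exp(-0.0005*168) = 491 m/s

491 m/s


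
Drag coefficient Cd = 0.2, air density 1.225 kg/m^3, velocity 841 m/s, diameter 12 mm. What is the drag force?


A = pi*(d/2)^2 = pi*(12/2000)^2 = 1.13097e-04 m^2
Fd = 0.5*Cd*rho*A*v^2 = 0.5*0.2*1.225*1.13097e-04*841^2 = 9.799 N

9.799 N


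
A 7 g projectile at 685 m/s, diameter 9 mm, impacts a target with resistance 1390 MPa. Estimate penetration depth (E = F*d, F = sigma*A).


A = pi*(d/2)^2 = pi*(9/2)^2 = 63.6173 mm^2
E = 0.5*m*v^2 = 0.5*0.007*685^2 = 1642.29 J
depth = E/(sigma*A) = 1642.29 J / (1390 MPa * 63.6173 mm^2) = 1642.29/(1390 * 63.6173) m = 0.018572 m ≈ 18.57 mm

18.57 mm


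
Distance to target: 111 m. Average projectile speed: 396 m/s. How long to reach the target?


t = d/v = 111/396 = 0.2803 s

0.2803 s


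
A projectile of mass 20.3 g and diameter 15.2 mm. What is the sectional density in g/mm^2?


SD = m/d^2 = 20.3/15.2^2 = 0.08786 g/mm^2

0.08786 g/mm^2


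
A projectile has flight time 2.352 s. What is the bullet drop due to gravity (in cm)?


drop = 0.5*g*t^2 = 0.5*9.81*2.352^2 = 27.134 m ≈ 2713 cm

2713 cm


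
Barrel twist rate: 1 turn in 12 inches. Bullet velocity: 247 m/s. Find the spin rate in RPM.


twist_m = 12*0.0254 = 0.3048 m
spin = v/twist = 247/0.3048 = 810.3675 rev/s
RPM = spin*60 = 810.3675*60 ≈ 48622 RPM

48622 RPM


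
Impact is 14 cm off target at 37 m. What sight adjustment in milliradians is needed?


1 mrad subtends 1 cm per 10 m of range, so adj = error_cm / (dist_m / 10) = 14 / (37/10) = 3.784 mrad

3.784 mrad


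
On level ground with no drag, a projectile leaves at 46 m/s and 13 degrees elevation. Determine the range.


R = v0^2 * sin(2*theta) / g = 46^2 * sin(2*13°) / 9.81 = 94.56 m

94.56 m


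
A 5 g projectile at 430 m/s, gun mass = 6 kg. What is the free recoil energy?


v_r = m_p*v_p/m_gun = 0.005*430/6 = 0.358333 m/s, E_r = 0.5*m_gun*v_r^2 = 0.5*6*0.358333^2 = 0.3852 J

0.3852 J


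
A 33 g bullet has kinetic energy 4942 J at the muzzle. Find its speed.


v = sqrt(2*E/m) = sqrt(2*4942/0.033) = 547.3 m/s

547.3 m/s


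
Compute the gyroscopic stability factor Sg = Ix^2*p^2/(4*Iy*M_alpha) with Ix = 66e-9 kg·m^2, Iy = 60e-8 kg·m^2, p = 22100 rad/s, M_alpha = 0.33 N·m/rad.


Sg = Ix^2 * p^2 / (4 * Iy * M_alpha) = (66e-9)^2 * 22100^2 / (4 * 60e-8 * 0.33) = 2.686

2.686


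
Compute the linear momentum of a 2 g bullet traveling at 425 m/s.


p = m*v = 0.002*425 = 0.85 kg·m/s

0.85 kg·m/s


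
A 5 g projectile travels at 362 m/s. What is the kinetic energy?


E = 0.5*m*v^2 = 0.5*0.005*362^2 = 327.6 J

327.6 J


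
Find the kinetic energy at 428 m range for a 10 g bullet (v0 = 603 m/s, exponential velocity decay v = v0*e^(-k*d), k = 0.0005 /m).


v = v0*exp(-k*d) = 603*exp(-0.0005*428) = 486.831 m/s
E = 0.5*m*v^2 = 0.5*0.01*486.831^2 = 1185 J

1185 J


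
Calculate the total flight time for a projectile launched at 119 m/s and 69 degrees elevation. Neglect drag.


T = 2*v0*sin(theta)/g = 2*119*sin(69°)/9.81 = 22.65 s

22.65 s


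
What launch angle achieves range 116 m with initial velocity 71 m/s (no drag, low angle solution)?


sin(2*theta) = R*g/v0^2 = 116*9.81/71^2 = 0.225741, theta = arcsin(0.225741)/2 = 6.523°

6.523 degrees


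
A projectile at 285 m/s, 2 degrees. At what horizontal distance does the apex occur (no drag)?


R = v0^2*sin(2*theta)/g = 285^2*sin(2*2°)/9.81 = 577.571 m
apex_dist = R/2 = 577.571/2 = 288.8 m

288.8 m


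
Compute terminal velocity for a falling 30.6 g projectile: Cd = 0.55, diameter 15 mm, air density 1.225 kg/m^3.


A = pi*(d/2)^2 = pi*(15/2000)^2 = 1.76715e-04 m^2
vt = sqrt(2mg/(Cd*rho*A)) = sqrt(2*0.0306*9.81/(0.55 * 1.225 * 1.76715e-04)) = 71.01 m/s

71.01 m/s


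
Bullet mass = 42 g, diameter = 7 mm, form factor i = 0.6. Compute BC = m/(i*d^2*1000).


BC = m/(i*d^2*1000) = 42/(0.6 * 7^2 * 1000) = 0.001429

0.001429


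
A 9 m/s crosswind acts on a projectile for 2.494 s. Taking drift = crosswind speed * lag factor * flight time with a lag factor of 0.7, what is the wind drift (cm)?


drift = v_wind * lag * t = 9 * 0.7 * 2.494 = 15.7122 m ≈ 1571 cm

1571 cm


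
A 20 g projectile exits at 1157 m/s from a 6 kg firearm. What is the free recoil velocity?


v_recoil = m_p * v_p / m_gun = 0.02 * 1157 / 6 = 3.857 m/s

3.857 m/s


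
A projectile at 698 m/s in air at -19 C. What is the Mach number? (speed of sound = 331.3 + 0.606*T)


a = 331.3 + 0.606*(-19) = 319.786 m/s
M = v/a = 698/319.786 = 2.183

2.183


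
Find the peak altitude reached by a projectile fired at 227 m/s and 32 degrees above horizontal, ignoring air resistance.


H = (v0*sin(theta))^2 / (2g) = (227*sin(32°))^2 / (2*9.81) = 737.5 m

737.5 m


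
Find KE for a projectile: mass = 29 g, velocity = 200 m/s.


E = 0.5*m*v^2 = 0.5*0.029*200^2 = 580 J

580 J


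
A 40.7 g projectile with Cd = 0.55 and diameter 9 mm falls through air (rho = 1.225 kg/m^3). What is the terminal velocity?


A = pi*(d/2)^2 = pi*(9/2000)^2 = 6.36173e-05 m^2
vt = sqrt(2mg/(Cd*rho*A)) = sqrt(2*0.0407*9.81/(0.55 * 1.225 * 6.36173e-05)) = 136.5 m/s

136.5 m/s


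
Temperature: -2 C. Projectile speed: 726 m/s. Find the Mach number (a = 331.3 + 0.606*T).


a = 331.3 + 0.606*(-2) = 330.088 m/s
M = v/a = 726/330.088 = 2.199

2.199


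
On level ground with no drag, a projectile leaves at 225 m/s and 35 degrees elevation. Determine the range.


R = v0^2 * sin(2*theta) / g = 225^2 * sin(2*35°) / 9.81 = 4849 m

4849 m


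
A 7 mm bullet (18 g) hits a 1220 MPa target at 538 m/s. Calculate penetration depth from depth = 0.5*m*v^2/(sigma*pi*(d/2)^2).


A = pi*(d/2)^2 = pi*(7/2)^2 = 38.4845 mm^2
E = 0.5*m*v^2 = 0.5*0.018*538^2 = 2605 J
depth = E/(sigma*A) = 2605 J / (1220 MPa * 38.4845 mm^2) = 2605/(1220 * 38.4845) m = 0.0554832 m ≈ 55.48 mm

55.48 mm


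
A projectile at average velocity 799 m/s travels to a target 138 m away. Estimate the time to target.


t = d/v = 138/799 = 0.1727 s

0.1727 s


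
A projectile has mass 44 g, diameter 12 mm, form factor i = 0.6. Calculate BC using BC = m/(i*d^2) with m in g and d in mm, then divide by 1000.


BC = m/(i*d^2*1000) = 44/(0.6 * 12^2 * 1000) = 0.0005093

0.0005093


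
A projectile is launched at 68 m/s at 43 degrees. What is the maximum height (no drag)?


H = (v0*sin(theta))^2 / (2g) = (68*sin(43°))^2 / (2*9.81) = 109.6 m

109.6 m


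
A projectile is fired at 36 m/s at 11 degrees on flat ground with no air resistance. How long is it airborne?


T = 2*v0*sin(theta)/g = 2*36*sin(11°)/9.81 = 1.4 s

1.4 s


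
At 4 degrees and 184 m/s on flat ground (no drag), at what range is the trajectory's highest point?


R = v0^2*sin(2*theta)/g = 184^2*sin(2*4°)/9.81 = 480.31 m
apex_dist = R/2 = 480.31/2 = 240.2 m

240.2 m


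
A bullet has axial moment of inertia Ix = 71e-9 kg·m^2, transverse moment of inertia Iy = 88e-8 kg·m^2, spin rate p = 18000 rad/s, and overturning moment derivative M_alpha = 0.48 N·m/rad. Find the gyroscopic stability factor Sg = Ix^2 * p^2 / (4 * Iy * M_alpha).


Sg = Ix^2 * p^2 / (4 * Iy * M_alpha) = (71e-9)^2 * 18000^2 / (4 * 88e-8 * 0.48) = 0.9667

0.9667


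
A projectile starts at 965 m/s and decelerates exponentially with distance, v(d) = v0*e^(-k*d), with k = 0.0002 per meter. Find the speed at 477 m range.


v = v0*exp(-k*d) = 965*exp(-0.0002*477) = 877.2 m/s

877.2 m/s


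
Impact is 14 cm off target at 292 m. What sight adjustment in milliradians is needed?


1 mrad subtends 1 cm per 10 m of range, so adj = error_cm / (dist_m / 10) = 14 / (292/10) = 0.4795 mrad

0.4795 mrad


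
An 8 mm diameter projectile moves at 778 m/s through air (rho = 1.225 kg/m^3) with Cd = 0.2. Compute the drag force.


A = pi*(d/2)^2 = pi*(8/2000)^2 = 5.02655e-05 m^2
Fd = 0.5*Cd*rho*A*v^2 = 0.5*0.2*1.225*5.02655e-05*778^2 = 3.727 N

3.727 N


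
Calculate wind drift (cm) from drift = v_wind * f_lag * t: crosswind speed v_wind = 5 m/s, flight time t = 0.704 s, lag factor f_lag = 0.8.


drift = v_wind * lag * t = 5 * 0.8 * 0.704 = 2.816 m ≈ 281.6 cm

281.6 cm


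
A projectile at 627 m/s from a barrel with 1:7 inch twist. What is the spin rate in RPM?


twist_m = 7*0.0254 = 0.1778 m
spin = v/twist = 627/0.1778 = 3526.434 rev/s
RPM = spin*60 = 3526.434*60 ≈ 211586 RPM

211586 RPM


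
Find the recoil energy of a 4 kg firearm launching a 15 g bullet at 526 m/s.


v_r = m_p*v_p/m_gun = 0.015*526/4 = 1.9725 m/s, E_r = 0.5*m_gun*v_r^2 = 0.5*4*1.9725^2 = 7.782 J

7.782 J


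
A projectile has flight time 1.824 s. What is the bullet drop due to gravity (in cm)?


drop = 0.5*g*t^2 = 0.5*9.81*1.824^2 = 16.3188 m ≈ 1632 cm

1632 cm


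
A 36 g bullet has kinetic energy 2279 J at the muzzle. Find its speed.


v = sqrt(2*E/m) = sqrt(2*2279/0.036) = 355.8 m/s

355.8 m/s


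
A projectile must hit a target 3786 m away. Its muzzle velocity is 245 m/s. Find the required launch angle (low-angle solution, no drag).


sin(2*theta) = R*g/v0^2 = 3786*9.81/245^2 = 0.618753, theta = arcsin(0.618753)/2 = 19.11°

19.11 degrees


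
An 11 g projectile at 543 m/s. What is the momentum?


p = m*v = 0.011*543 = 5.973 kg·m/s

5.973 kg·m/s


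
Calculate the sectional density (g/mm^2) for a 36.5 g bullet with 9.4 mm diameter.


SD = m/d^2 = 36.5/9.4^2 = 0.4131 g/mm^2

0.4131 g/mm^2


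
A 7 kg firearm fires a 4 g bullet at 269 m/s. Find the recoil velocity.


v_recoil = m_p * v_p / m_gun = 0.004 * 269 / 7 = 0.1537 m/s

0.1537 m/s


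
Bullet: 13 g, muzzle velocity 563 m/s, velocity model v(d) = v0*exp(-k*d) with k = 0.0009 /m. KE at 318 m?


v = v0*exp(-k*d) = 563*exp(-0.0009*318) = 422.876 m/s
E = 0.5*m*v^2 = 0.5*0.013*422.876^2 = 1162 J

1162 J


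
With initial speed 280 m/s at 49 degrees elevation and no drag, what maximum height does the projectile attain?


H = (v0*sin(theta))^2 / (2g) = (280*sin(49°))^2 / (2*9.81) = 2276 m

2276 m


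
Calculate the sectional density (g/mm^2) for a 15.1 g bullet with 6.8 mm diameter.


SD = m/d^2 = 15.1/6.8^2 = 0.3266 g/mm^2

0.3266 g/mm^2


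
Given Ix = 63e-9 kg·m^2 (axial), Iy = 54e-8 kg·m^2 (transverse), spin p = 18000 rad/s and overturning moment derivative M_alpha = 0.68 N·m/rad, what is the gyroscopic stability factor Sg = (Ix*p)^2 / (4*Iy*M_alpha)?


Sg = Ix^2 * p^2 / (4 * Iy * M_alpha) = (63e-9)^2 * 18000^2 / (4 * 54e-8 * 0.68) = 0.8755

0.8755


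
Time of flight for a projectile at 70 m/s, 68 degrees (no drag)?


T = 2*v0*sin(theta)/g = 2*70*sin(68°)/9.81 = 13.23 s

13.23 s


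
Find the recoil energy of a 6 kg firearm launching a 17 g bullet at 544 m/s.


v_r = m_p*v_p/m_gun = 0.017*544/6 = 1.54133 m/s, E_r = 0.5*m_gun*v_r^2 = 0.5*6*1.54133^2 = 7.127 J

7.127 J


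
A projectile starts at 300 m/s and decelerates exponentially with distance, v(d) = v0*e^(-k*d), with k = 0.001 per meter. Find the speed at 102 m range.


v = v0*exp(-k*d) = 300*exp(-0.001*102) = 270.9 m/s

270.9 m/s


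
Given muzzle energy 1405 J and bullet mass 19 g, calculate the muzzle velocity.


v = sqrt(2*E/m) = sqrt(2*1405/0.019) = 384.6 m/s

384.6 m/s


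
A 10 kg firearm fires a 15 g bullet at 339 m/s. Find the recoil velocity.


v_recoil = m_p * v_p / m_gun = 0.015 * 339 / 10 = 0.5085 m/s

0.5085 m/s


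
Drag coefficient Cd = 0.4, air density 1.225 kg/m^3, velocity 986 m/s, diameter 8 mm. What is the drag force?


A = pi*(d/2)^2 = pi*(8/2000)^2 = 5.02655e-05 m^2
Fd = 0.5*Cd*rho*A*v^2 = 0.5*0.4*1.225*5.02655e-05*986^2 = 11.97 N

11.97 N


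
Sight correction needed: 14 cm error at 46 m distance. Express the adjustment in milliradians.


1 mrad subtends 1 cm per 10 m of range, so adj = error_cm / (dist_m / 10) = 14 / (46/10) = 3.043 mrad

3.043 mrad


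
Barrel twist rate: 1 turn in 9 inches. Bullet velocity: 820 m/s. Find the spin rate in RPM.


twist_m = 9*0.0254 = 0.2286 m
spin = v/twist = 820/0.2286 = 3587.052 rev/s
RPM = spin*60 = 3587.052*60 ≈ 215223 RPM

215223 RPM


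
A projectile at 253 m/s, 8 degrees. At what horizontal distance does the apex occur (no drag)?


R = v0^2*sin(2*theta)/g = 253^2*sin(2*8°)/9.81 = 1798.5 m
apex_dist = R/2 = 1798.5/2 = 899.2 m

899.2 m


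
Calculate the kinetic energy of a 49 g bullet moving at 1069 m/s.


E = 0.5*m*v^2 = 0.5*0.049*1069^2 = 27998 J

27998 J


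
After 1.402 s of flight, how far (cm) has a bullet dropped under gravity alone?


drop = 0.5*g*t^2 = 0.5*9.81*1.402^2 = 9.64129 m ≈ 964.1 cm

964.1 cm


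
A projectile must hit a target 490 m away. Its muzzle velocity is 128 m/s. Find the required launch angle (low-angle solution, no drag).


sin(2*theta) = R*g/v0^2 = 490*9.81/128^2 = 0.29339, theta = arcsin(0.29339)/2 = 8.531°

8.531 degrees


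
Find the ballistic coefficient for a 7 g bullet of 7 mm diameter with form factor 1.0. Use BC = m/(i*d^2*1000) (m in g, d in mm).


BC = m/(i*d^2*1000) = 7/(1.0 * 7^2 * 1000) = 0.0001429

0.0001429


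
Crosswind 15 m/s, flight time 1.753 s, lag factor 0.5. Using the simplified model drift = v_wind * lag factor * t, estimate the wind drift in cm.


drift = v_wind * lag * t = 15 * 0.5 * 1.753 = 13.1475 m ≈ 1315 cm

1315 cm


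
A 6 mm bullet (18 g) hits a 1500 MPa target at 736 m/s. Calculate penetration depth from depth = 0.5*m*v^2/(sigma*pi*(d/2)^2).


A = pi*(d/2)^2 = pi*(6/2)^2 = 28.2743 mm^2
E = 0.5*m*v^2 = 0.5*0.018*736^2 = 4875.26 J
depth = E/(sigma*A) = 4875.26 J / (1500 MPa * 28.2743 mm^2) = 4875.26/(1500 * 28.2743) m = 0.114951 m ≈ 115 mm

115 mm


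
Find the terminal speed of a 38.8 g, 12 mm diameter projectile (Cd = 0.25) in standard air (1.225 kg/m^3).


A = pi*(d/2)^2 = pi*(12/2000)^2 = 1.13097e-04 m^2
vt = sqrt(2mg/(Cd*rho*A)) = sqrt(2*0.0388*9.81/(0.25 * 1.225 * 1.13097e-04)) = 148.3 m/s

148.3 m/s


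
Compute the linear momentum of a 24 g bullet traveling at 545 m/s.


p = m*v = 0.024*545 = 13.08 kg·m/s

13.08 kg·m/s


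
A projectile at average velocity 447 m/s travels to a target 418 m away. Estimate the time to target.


t = d/v = 418/447 = 0.9351 s

0.9351 s


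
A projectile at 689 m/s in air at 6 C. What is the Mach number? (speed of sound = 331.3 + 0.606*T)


a = 331.3 + 0.606*(6) = 334.936 m/s
M = v/a = 689/334.936 = 2.057

2.057


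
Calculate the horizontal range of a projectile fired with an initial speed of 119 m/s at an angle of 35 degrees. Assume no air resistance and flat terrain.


R = v0^2 * sin(2*theta) / g = 119^2 * sin(2*35°) / 9.81 = 1356 m

1356 m


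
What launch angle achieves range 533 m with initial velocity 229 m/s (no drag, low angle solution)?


sin(2*theta) = R*g/v0^2 = 533*9.81/229^2 = 0.0997069, theta = arcsin(0.0997069)/2 = 2.861°

2.861 degrees


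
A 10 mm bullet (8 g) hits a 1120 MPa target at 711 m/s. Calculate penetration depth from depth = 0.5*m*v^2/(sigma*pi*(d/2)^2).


A = pi*(d/2)^2 = pi*(10/2)^2 = 78.5398 mm^2
E = 0.5*m*v^2 = 0.5*0.008*711^2 = 2022.08 J
depth = E/(sigma*A) = 2022.08 J / (1120 MPa * 78.5398 mm^2) = 2022.08/(1120 * 78.5398) m = 0.0229875 m ≈ 22.99 mm

22.99 mm


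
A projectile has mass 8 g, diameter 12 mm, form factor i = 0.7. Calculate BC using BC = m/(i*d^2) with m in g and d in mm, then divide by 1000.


BC = m/(i*d^2*1000) = 8/(0.7 * 12^2 * 1000) = 7.937e-05

7.937e-05


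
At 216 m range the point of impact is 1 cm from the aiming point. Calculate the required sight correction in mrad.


1 mrad subtends 1 cm per 10 m of range, so adj = error_cm / (dist_m / 10) = 1 / (216/10) = 0.0463 mrad

0.0463 mrad


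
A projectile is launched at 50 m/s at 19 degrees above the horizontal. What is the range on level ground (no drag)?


R = v0^2 * sin(2*theta) / g = 50^2 * sin(2*19°) / 9.81 = 156.9 m

156.9 m


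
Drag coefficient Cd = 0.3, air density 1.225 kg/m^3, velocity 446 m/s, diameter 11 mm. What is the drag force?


A = pi*(d/2)^2 = pi*(11/2000)^2 = 9.50332e-05 m^2
Fd = 0.5*Cd*rho*A*v^2 = 0.5*0.3*1.225*9.50332e-05*446^2 = 3.474 N

3.474 N


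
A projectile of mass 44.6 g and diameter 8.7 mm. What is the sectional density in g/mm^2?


SD = m/d^2 = 44.6/8.7^2 = 0.5892 g/mm^2

0.5892 g/mm^2


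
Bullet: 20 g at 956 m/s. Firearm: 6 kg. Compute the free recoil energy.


v_r = m_p*v_p/m_gun = 0.02*956/6 = 3.18667 m/s, E_r = 0.5*m_gun*v_r^2 = 0.5*6*3.18667^2 = 30.46 J

30.46 J


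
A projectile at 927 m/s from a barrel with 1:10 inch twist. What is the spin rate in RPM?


twist_m = 10*0.0254 = 0.254 m
spin = v/twist = 927/0.254 = 3649.606 rev/s
RPM = spin*60 = 3649.606*60 ≈ 218976 RPM

218976 RPM


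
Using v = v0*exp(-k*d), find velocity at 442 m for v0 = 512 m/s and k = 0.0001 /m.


v = v0*exp(-k*d) = 512*exp(-0.0001*442) = 489.9 m/s

489.9 m/s


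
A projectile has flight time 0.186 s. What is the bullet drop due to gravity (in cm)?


drop = 0.5*g*t^2 = 0.5*9.81*0.186^2 = 0.169693 m ≈ 16.97 cm

16.97 cm


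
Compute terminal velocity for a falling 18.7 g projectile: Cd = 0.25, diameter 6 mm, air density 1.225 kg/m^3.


A = pi*(d/2)^2 = pi*(6/2000)^2 = 2.82743e-05 m^2
vt = sqrt(2mg/(Cd*rho*A)) = sqrt(2*0.0187*9.81/(0.25 * 1.225 * 2.82743e-05)) = 205.8 m/s

205.8 m/s


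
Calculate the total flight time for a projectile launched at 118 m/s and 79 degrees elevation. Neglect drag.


T = 2*v0*sin(theta)/g = 2*118*sin(79°)/9.81 = 23.62 s

23.62 s


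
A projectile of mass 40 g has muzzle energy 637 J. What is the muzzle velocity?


v = sqrt(2*E/m) = sqrt(2*637/0.04) = 178.5 m/s

178.5 m/s


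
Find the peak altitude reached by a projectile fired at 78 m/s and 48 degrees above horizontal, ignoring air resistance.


H = (v0*sin(theta))^2 / (2g) = (78*sin(48°))^2 / (2*9.81) = 171.3 m

171.3 m


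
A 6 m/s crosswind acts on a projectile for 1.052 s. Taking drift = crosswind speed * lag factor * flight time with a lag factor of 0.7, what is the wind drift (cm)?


drift = v_wind * lag * t = 6 * 0.7 * 1.052 = 4.4184 m ≈ 441.8 cm

441.8 cm


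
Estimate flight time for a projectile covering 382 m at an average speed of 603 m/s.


t = d/v = 382/603 = 0.6335 s

0.6335 s


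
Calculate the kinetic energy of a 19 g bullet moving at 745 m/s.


E = 0.5*m*v^2 = 0.5*0.019*745^2 = 5273 J

5273 J


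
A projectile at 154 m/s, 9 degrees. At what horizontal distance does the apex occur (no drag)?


R = v0^2*sin(2*theta)/g = 154^2*sin(2*9°)/9.81 = 747.059 m
apex_dist = R/2 = 747.059/2 = 373.5 m

373.5 m


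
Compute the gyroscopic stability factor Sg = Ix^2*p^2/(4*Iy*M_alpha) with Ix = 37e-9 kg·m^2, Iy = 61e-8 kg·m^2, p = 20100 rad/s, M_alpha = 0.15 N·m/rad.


Sg = Ix^2 * p^2 / (4 * Iy * M_alpha) = (37e-9)^2 * 20100^2 / (4 * 61e-8 * 0.15) = 1.511

1.511


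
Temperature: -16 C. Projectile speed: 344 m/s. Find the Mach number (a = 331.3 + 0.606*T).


a = 331.3 + 0.606*(-16) = 321.604 m/s
M = v/a = 344/321.604 = 1.07

1.07


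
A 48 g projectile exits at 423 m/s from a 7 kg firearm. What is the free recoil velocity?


v_recoil = m_p * v_p / m_gun = 0.048 * 423 / 7 = 2.901 m/s

2.901 m/s


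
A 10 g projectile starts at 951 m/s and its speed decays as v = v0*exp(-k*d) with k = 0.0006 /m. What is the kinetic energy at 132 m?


v = v0*exp(-k*d) = 951*exp(-0.0006*132) = 878.586 m/s
E = 0.5*m*v^2 = 0.5*0.01*878.586^2 = 3860 J

3860 J


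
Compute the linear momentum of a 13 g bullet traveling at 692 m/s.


p = m*v = 0.013*692 = 8.996 kg·m/s

8.996 kg·m/s


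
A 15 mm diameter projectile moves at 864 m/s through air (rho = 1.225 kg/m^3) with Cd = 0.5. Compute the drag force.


A = pi*(d/2)^2 = pi*(15/2000)^2 = 1.76715e-04 m^2
Fd = 0.5*Cd*rho*A*v^2 = 0.5*0.5*1.225*1.76715e-04*864^2 = 40.4 N

40.4 N


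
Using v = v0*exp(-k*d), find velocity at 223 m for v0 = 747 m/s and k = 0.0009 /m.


v = v0*exp(-k*d) = 747*exp(-0.0009*223) = 611.2 m/s

611.2 m/s


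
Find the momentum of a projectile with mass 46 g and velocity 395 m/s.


p = m*v = 0.046*395 = 18.17 kg·m/s

18.17 kg·m/s


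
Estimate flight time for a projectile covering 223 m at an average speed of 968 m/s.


t = d/v = 223/968 = 0.2304 s

0.2304 s


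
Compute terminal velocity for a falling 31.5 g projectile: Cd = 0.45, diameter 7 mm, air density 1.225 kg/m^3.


A = pi*(d/2)^2 = pi*(7/2000)^2 = 3.84845e-05 m^2
vt = sqrt(2mg/(Cd*rho*A)) = sqrt(2*0.0315*9.81/(0.45 * 1.225 * 3.84845e-05)) = 170.7 m/s

170.7 m/s


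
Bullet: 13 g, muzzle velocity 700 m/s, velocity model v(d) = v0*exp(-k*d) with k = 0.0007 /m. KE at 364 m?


v = v0*exp(-k*d) = 700*exp(-0.0007*364) = 542.55 m/s
E = 0.5*m*v^2 = 0.5*0.013*542.55^2 = 1913 J

1913 J


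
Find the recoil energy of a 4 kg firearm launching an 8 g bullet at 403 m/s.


v_r = m_p*v_p/m_gun = 0.008*403/4 = 0.806 m/s, E_r = 0.5*m_gun*v_r^2 = 0.5*4*0.806^2 = 1.299 J

1.299 J


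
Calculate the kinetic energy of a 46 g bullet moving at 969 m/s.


E = 0.5*m*v^2 = 0.5*0.046*969^2 = 21596 J

21596 J


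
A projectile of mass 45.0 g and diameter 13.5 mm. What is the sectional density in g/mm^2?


SD = m/d^2 = 45.0/13.5^2 = 0.2469 g/mm^2

0.2469 g/mm^2


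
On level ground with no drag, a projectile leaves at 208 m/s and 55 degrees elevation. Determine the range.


R = v0^2 * sin(2*theta) / g = 208^2 * sin(2*55°) / 9.81 = 4144 m

4144 m


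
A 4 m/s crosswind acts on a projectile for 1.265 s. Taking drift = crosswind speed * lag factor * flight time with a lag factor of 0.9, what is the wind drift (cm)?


drift = v_wind * lag * t = 4 * 0.9 * 1.265 = 4.554 m ≈ 455.4 cm

455.4 cm


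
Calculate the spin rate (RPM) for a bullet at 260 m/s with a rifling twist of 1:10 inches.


twist_m = 10*0.0254 = 0.254 m
spin = v/twist = 260/0.254 = 1023.622 rev/s
RPM = spin*60 = 1023.622*60 ≈ 61417 RPM

61417 RPM


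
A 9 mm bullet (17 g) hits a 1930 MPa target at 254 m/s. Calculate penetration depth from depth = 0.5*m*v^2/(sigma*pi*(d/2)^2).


A = pi*(d/2)^2 = pi*(9/2)^2 = 63.6173 mm^2
E = 0.5*m*v^2 = 0.5*0.017*254^2 = 548.386 J
depth = E/(sigma*A) = 548.386 J / (1930 MPa * 63.6173 mm^2) = 548.386/(1930 * 63.6173) m = 0.00446636 m ≈ 4.466 mm

4.466 mm


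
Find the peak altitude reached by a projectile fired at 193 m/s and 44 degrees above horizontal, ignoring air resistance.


H = (v0*sin(theta))^2 / (2g) = (193*sin(44°))^2 / (2*9.81) = 916.1 m

916.1 m


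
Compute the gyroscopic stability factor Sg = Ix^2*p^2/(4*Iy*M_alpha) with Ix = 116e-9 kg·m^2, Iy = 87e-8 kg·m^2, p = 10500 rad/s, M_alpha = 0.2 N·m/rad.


Sg = Ix^2 * p^2 / (4 * Iy * M_alpha) = (116e-9)^2 * 10500^2 / (4 * 87e-8 * 0.2) = 2.131

2.131


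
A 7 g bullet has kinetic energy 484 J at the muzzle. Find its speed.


v = sqrt(2*E/m) = sqrt(2*484/0.007) = 371.9 m/s

371.9 m/s


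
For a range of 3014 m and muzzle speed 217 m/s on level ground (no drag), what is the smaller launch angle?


sin(2*theta) = R*g/v0^2 = 3014*9.81/217^2 = 0.627903, theta = arcsin(0.627903)/2 = 19.45°

19.45 degrees


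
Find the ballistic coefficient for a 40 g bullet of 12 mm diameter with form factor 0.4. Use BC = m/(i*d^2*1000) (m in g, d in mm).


BC = m/(i*d^2*1000) = 40/(0.4 * 12^2 * 1000) = 0.0006944

0.0006944


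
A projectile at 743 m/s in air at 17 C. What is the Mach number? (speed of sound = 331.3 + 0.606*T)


a = 331.3 + 0.606*(17) = 341.602 m/s
M = v/a = 743/341.602 = 2.175

2.175


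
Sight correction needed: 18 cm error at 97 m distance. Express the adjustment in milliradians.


1 mrad subtends 1 cm per 10 m of range, so adj = error_cm / (dist_m / 10) = 18 / (97/10) = 1.856 mrad

1.856 mrad


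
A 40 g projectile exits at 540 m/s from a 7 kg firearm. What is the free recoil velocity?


v_recoil = m_p * v_p / m_gun = 0.04 * 540 / 7 = 3.086 m/s

3.086 m/s


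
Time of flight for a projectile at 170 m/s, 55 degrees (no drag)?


T = 2*v0*sin(theta)/g = 2*170*sin(55°)/9.81 = 28.39 s

28.39 s


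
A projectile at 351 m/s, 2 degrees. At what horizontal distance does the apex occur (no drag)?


R = v0^2*sin(2*theta)/g = 351^2*sin(2*2°)/9.81 = 876.052 m
apex_dist = R/2 = 876.052/2 = 438 m

438 m


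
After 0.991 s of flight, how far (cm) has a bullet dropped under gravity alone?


drop = 0.5*g*t^2 = 0.5*9.81*0.991^2 = 4.81711 m ≈ 481.7 cm

481.7 cm


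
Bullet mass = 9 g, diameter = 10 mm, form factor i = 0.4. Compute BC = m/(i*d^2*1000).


BC = m/(i*d^2*1000) = 9/(0.4 * 10^2 * 1000) = 0.000225

0.000225


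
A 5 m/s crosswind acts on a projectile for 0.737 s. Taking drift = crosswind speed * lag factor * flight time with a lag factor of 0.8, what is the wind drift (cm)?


drift = v_wind * lag * t = 5 * 0.8 * 0.737 = 2.948 m ≈ 294.8 cm

294.8 cm


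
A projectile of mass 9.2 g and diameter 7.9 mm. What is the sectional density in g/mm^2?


SD = m/d^2 = 9.2/7.9^2 = 0.1474 g/mm^2

0.1474 g/mm^2


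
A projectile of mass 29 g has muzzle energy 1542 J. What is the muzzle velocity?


v = sqrt(2*E/m) = sqrt(2*1542/0.029) = 326.1 m/s

326.1 m/s


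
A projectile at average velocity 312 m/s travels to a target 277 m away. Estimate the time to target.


t = d/v = 277/312 = 0.8878 s

0.8878 s


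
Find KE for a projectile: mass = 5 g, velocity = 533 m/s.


E = 0.5*m*v^2 = 0.5*0.005*533^2 = 710.2 J

710.2 J


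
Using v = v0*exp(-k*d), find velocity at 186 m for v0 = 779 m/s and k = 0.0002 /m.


v = v0*exp(-k*d) = 779*exp(-0.0002*186) = 750.6 m/s

750.6 m/s


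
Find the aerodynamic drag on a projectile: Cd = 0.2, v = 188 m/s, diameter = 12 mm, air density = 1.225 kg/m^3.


A = pi*(d/2)^2 = pi*(12/2000)^2 = 1.13097e-04 m^2
Fd = 0.5*Cd*rho*A*v^2 = 0.5*0.2*1.225*1.13097e-04*188^2 = 0.4897 N

0.4897 N


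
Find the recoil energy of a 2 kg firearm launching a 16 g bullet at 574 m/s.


v_r = m_p*v_p/m_gun = 0.016*574/2 = 4.592 m/s, E_r = 0.5*m_gun*v_r^2 = 0.5*2*4.592^2 = 21.09 J

21.09 J


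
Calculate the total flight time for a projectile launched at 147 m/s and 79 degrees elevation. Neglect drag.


T = 2*v0*sin(theta)/g = 2*147*sin(79°)/9.81 = 29.42 s

29.42 s


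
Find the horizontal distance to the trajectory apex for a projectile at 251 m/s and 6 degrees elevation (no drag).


R = v0^2*sin(2*theta)/g = 251^2*sin(2*6°)/9.81 = 1335.23 m
apex_dist = R/2 = 1335.23/2 = 667.6 m

667.6 m


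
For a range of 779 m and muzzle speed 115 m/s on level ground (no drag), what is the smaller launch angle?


sin(2*theta) = R*g/v0^2 = 779*9.81/115^2 = 0.577844, theta = arcsin(0.577844)/2 = 17.65°

17.65 degrees


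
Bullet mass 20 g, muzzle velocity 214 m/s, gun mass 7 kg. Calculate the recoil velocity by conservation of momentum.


v_recoil = m_p * v_p / m_gun = 0.02 * 214 / 7 = 0.6114 m/s

0.6114 m/s


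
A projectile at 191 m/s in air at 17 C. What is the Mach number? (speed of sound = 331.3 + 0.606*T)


a = 331.3 + 0.606*(17) = 341.602 m/s
M = v/a = 191/341.602 = 0.5591

0.5591


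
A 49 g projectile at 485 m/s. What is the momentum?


p = m*v = 0.049*485 = 23.77 kg·m/s

23.77 kg·m/s


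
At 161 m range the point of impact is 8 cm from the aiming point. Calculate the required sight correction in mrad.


1 mrad subtends 1 cm per 10 m of range, so adj = error_cm / (dist_m / 10) = 8 / (161/10) = 0.4969 mrad

0.4969 mrad


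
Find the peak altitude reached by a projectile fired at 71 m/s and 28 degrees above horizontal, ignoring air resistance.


H = (v0*sin(theta))^2 / (2g) = (71*sin(28°))^2 / (2*9.81) = 56.63 m

56.63 m


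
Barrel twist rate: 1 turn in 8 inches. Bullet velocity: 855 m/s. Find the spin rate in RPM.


twist_m = 8*0.0254 = 0.2032 m
spin = v/twist = 855/0.2032 = 4207.677 rev/s
RPM = spin*60 = 4207.677*60 ≈ 252461 RPM

252461 RPM


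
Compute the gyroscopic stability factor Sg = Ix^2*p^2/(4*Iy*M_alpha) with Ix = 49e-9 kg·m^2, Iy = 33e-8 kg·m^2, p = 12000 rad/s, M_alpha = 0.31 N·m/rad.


Sg = Ix^2 * p^2 / (4 * Iy * M_alpha) = (49e-9)^2 * 12000^2 / (4 * 33e-8 * 0.31) = 0.8449

0.8449


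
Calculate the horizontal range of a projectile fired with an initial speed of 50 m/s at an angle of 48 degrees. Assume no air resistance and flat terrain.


R = v0^2 * sin(2*theta) / g = 50^2 * sin(2*48°) / 9.81 = 253.4 m

253.4 m
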